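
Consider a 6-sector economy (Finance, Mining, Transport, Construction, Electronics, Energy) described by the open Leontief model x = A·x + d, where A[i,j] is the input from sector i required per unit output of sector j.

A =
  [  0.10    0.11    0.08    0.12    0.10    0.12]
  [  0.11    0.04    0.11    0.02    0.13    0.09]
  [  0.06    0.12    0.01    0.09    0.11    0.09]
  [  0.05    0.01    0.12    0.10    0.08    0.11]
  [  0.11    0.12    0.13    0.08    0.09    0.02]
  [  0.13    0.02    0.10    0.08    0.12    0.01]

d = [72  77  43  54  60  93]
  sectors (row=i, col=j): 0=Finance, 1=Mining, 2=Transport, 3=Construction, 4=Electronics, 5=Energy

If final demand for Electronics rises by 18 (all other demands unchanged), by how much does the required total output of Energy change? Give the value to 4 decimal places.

Form M = I − A:
  [  0.90   -0.11   -0.08   -0.12   -0.10   -0.12]
  [ -0.11    0.96   -0.11   -0.02   -0.13   -0.09]
  [ -0.06   -0.12    0.99   -0.09   -0.11   -0.09]
  [ -0.05   -0.01   -0.12    0.90   -0.08   -0.11]
  [ -0.11   -0.12   -0.13   -0.08    0.91   -0.02]
  [ -0.13   -0.02   -0.10   -0.08   -0.12    0.99]
Leontief inverse L = M⁻¹:
  [  1.2216    0.2014    0.2013    0.2275    0.2357    0.2147]
  [  0.2100    1.1256    0.2032    0.1091    0.2396    0.1632]
  [  0.1555    0.1882    1.1083    0.1690    0.2139    0.1598]
  [  0.1366    0.0796    0.2047    1.1832    0.1785    0.1775]
  [  0.2144    0.2089    0.2316    0.1737    1.2100    0.1098]
  [  0.2174    0.0999    0.1871    0.1658    0.2185    1.0854]
Total output x = L · d:
  x_0 = 1.2216·72 + 0.2014·77 + 0.2013·43 + 0.2275·54 + 0.2357·60 + 0.2147·93 = 158.5208
  x_1 = 0.2100·72 + 1.1256·77 + 0.2032·43 + 0.1091·54 + 0.2396·60 + 0.1632·93 = 145.9831
  x_2 = 0.1555·72 + 0.1882·77 + 1.1083·43 + 0.1690·54 + 0.2139·60 + 0.1598·93 = 110.1575
  x_3 = 0.1366·72 + 0.0796·77 + 0.2047·43 + 1.1832·54 + 0.1785·60 + 0.1775·93 = 115.8682
  x_4 = 0.2144·72 + 0.2089·77 + 0.2316·43 + 0.1737·54 + 1.2100·60 + 0.1098·93 = 133.6628
  x_5 = 0.2174·72 + 0.0999·77 + 0.1871·43 + 0.1658·54 + 0.2185·60 + 1.0854·93 = 154.3961
Δx_5 = L[5,4] · Δd_4 = 0.2185 · 18 = 3.9328

3.9328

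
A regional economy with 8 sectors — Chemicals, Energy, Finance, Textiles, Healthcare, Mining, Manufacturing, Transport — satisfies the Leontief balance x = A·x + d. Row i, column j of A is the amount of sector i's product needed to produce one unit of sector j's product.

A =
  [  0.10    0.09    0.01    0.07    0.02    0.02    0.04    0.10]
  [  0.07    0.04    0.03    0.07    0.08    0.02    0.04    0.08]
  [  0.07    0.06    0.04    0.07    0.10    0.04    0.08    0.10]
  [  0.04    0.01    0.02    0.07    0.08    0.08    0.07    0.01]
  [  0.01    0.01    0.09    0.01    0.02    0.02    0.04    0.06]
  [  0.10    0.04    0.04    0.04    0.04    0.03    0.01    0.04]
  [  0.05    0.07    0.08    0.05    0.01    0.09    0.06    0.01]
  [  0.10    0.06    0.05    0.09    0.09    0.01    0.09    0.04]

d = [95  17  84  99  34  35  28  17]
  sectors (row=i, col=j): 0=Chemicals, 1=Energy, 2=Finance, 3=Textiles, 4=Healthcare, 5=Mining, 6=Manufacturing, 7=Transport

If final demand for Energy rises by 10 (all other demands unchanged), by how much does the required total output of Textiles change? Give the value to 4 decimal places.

Form M = I − A:
  [  0.90   -0.09   -0.01   -0.07   -0.02   -0.02   -0.04   -0.10]
  [ -0.07    0.96   -0.03   -0.07   -0.08   -0.02   -0.04   -0.08]
  [ -0.07   -0.06    0.96   -0.07   -0.10   -0.04   -0.08   -0.10]
  [ -0.04   -0.01   -0.02    0.93   -0.08   -0.08   -0.07   -0.01]
  [ -0.01   -0.01   -0.09   -0.01    0.98   -0.02   -0.04   -0.06]
  [ -0.10   -0.04   -0.04   -0.04   -0.04    0.97   -0.01   -0.04]
  [ -0.05   -0.07   -0.08   -0.05   -0.01   -0.09    0.94   -0.01]
  [ -0.10   -0.06   -0.05   -0.09   -0.09   -0.01   -0.09    0.96]
Leontief inverse L = M⁻¹:
  [  1.1566    0.1301    0.0412    0.1212    0.0644    0.0489    0.0843    0.1438]
  [  0.1181    1.0746    0.0635    0.1139    0.1197    0.0479    0.0817    0.1200]
  [  0.1327    0.1056    1.0853    0.1264    0.1508    0.0772    0.1336    0.1510]
  [  0.0791    0.0375    0.0502    1.1030    0.1090    0.1075    0.1010    0.0404]
  [  0.0427    0.0345    0.1126    0.0394    1.0491    0.0384    0.0692    0.0874]
  [  0.1421    0.0704    0.0632    0.0764    0.0717    1.0504    0.0417    0.0767]
  [  0.1016    0.1061    0.1102    0.0936    0.0504    0.1199    1.0974    0.0515]
  [  0.1572    0.1037    0.0910    0.1430    0.1361    0.0480    0.1401    1.0896]
Total output x = L · d:
  x_0 = 1.1566·95 + 0.1301·17 + 0.0412·84 + 0.1212·99 + 0.0644·34 + 0.0489·35 + 0.0843·28 + 0.1438·17 = 136.2597
  x_1 = 0.1181·95 + 1.0746·17 + 0.0635·84 + 0.1139·99 + 0.1197·34 + 0.0479·35 + 0.0817·28 + 0.1200·17 = 56.1689
  x_2 = 0.1327·95 + 0.1056·17 + 1.0853·84 + 0.1264·99 + 0.1508·34 + 0.0772·35 + 0.1336·28 + 0.1510·17 = 132.2125
  x_3 = 0.0791·95 + 0.0375·17 + 0.0502·84 + 1.1030·99 + 0.1090·34 + 0.1075·35 + 0.1010·28 + 0.0404·17 = 132.5455
  x_4 = 0.0427·95 + 0.0345·17 + 0.1126·84 + 0.0394·99 + 1.0491·34 + 0.0384·35 + 0.0692·28 + 0.0874·17 = 58.4370
  x_5 = 0.1421·95 + 0.0704·17 + 0.0632·84 + 0.0764·99 + 0.0717·34 + 1.0504·35 + 0.0417·28 + 0.0767·17 = 69.2427
  x_6 = 0.1016·95 + 0.1061·17 + 0.1102·84 + 0.0936·99 + 0.0504·34 + 0.1199·35 + 1.0974·28 + 0.0515·17 = 67.4870
  x_7 = 0.1572·95 + 0.1037·17 + 0.0910·84 + 0.1430·99 + 0.1361·34 + 0.0480·35 + 0.1401·28 + 1.0896·17 = 67.2515
Δx_3 = L[3,1] · Δd_1 = 0.0375 · 10 = 0.3755

0.3755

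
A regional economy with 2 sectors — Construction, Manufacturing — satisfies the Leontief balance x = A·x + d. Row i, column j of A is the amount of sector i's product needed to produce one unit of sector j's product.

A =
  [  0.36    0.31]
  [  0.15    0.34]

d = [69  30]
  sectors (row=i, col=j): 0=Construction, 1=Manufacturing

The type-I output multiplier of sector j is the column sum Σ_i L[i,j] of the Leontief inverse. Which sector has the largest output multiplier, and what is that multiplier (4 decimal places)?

Form M = I − A:
  [  0.64   -0.31]
  [ -0.15    0.66]
Leontief inverse L = M⁻¹:
  [  1.7558    0.8247]
  [  0.3990    1.7026]
Total output x = L · d:
  x_0 = 1.7558·69 + 0.8247·30 = 145.8899
  x_1 = 0.3990·69 + 1.7026·30 = 78.6113
Output multipliers (column sums of L):
  Construction: 2.1548
  Manufacturing: 2.5273

Manufacturing (2.5273)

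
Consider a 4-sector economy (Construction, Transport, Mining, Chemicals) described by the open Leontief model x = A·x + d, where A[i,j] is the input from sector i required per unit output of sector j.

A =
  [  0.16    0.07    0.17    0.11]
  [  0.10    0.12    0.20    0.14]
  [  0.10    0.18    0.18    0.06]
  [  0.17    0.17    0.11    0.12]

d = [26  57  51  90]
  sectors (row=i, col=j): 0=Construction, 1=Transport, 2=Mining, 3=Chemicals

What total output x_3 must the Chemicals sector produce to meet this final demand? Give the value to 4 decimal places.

156.5386

Form M = I − A:
  [  0.84   -0.07   -0.17   -0.11]
  [ -0.10    0.88   -0.20   -0.14]
  [ -0.10   -0.18    0.82   -0.06]
  [ -0.17   -0.17   -0.11    0.88]
Leontief inverse L = M⁻¹:
  [  1.3035    0.2188    0.3534    0.2218]
  [  0.2551    1.2902    0.4031    0.2646]
  [  0.2392    0.3343    1.3744    0.1768]
  [  0.3310    0.3333    0.3179    1.2524]
Total output x = L · d:
  x_0 = 1.3035·26 + 0.2188·57 + 0.3534·51 + 0.2218·90 = 84.3511
  x_1 = 0.2551·26 + 1.2902·57 + 0.4031·51 + 0.2646·90 = 124.5521
  x_2 = 0.2392·26 + 0.3343·57 + 1.3744·51 + 0.1768·90 = 111.2766
  x_3 = 0.3310·26 + 0.3333·57 + 0.3179·51 + 1.2524·90 = 156.5386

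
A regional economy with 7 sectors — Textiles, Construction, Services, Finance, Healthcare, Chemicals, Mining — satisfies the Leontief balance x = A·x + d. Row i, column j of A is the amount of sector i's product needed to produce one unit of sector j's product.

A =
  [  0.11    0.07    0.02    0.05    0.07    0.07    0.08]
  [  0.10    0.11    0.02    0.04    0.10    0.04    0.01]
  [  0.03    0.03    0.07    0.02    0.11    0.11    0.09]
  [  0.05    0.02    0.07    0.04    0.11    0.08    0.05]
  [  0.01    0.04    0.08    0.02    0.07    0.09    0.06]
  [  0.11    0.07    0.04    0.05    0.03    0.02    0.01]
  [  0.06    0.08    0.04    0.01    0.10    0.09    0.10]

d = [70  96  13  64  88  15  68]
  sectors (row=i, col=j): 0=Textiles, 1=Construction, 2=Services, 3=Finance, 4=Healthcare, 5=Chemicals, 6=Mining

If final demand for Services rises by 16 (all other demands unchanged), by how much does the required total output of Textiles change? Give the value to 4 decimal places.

0.8958

Form M = I − A:
  [  0.89   -0.07   -0.02   -0.05   -0.07   -0.07   -0.08]
  [ -0.10    0.89   -0.02   -0.04   -0.10   -0.04   -0.01]
  [ -0.03   -0.03    0.93   -0.02   -0.11   -0.11   -0.09]
  [ -0.05   -0.02   -0.07    0.96   -0.11   -0.08   -0.05]
  [ -0.01   -0.04   -0.08   -0.02    0.93   -0.09   -0.06]
  [ -0.11   -0.07   -0.04   -0.05   -0.03    0.98   -0.01]
  [ -0.06   -0.08   -0.04   -0.01   -0.10   -0.09    0.90]
Leontief inverse L = M⁻¹:
  [  1.1691    0.1228    0.0560    0.0778    0.1346    0.1250    0.1256]
  [  0.1512    1.1569    0.0524    0.0655    0.1576    0.0880    0.0467]
  [  0.0800    0.0774    1.1095    0.0441    0.1706    0.1650    0.1346]
  [  0.0945    0.0610    0.1072    1.0626    0.1661    0.1317    0.0914]
  [  0.0503    0.0780    0.1119    0.0395    1.1199    0.1341    0.0949]
  [  0.1528    0.1064    0.0650    0.0710    0.0778    1.0598    0.0422]
  [  0.1169    0.1345    0.0778    0.0363    0.1646    0.1458    1.1454]
Total output x = L · d:
  x_0 = 1.1691·70 + 0.1228·96 + 0.0560·13 + 0.0778·64 + 0.1346·88 + 0.1250·15 + 0.1256·68 = 121.5809
  x_1 = 0.1512·70 + 1.1569·96 + 0.0524·13 + 0.0655·64 + 0.1576·88 + 0.0880·15 + 0.0467·68 = 144.8882
  x_2 = 0.0800·70 + 0.0774·96 + 1.1095·13 + 0.0441·64 + 0.1706·88 + 0.1650·15 + 0.1346·68 = 56.9111
  x_3 = 0.0945·70 + 0.0610·96 + 0.1072·13 + 1.0626·64 + 0.1661·88 + 0.1317·15 + 0.0914·68 = 104.6706
  x_4 = 0.0503·70 + 0.0780·96 + 0.1119·13 + 0.0395·64 + 1.1199·88 + 0.1341·15 + 0.0949·68 = 122.0094
  x_5 = 0.1528·70 + 0.1064·96 + 0.0650·13 + 0.0710·64 + 0.0778·88 + 1.0598·15 + 0.0422·68 = 51.9144
  x_6 = 0.1169·70 + 0.1345·96 + 0.0778·13 + 0.0363·64 + 0.1646·88 + 0.1458·15 + 1.1454·68 = 118.9803
Δx_0 = L[0,2] · Δd_2 = 0.0560 · 16 = 0.8958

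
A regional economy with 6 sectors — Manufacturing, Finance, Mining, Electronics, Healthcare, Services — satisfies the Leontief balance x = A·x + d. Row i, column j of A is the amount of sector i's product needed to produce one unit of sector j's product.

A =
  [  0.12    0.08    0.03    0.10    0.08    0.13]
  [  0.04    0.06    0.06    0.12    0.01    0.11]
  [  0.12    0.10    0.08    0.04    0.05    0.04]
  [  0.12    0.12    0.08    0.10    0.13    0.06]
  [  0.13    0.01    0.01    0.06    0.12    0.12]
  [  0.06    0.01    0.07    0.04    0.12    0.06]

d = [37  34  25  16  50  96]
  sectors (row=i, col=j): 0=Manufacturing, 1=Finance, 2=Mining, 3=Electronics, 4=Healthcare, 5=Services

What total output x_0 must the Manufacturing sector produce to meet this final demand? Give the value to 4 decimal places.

Form M = I − A:
  [  0.88   -0.08   -0.03   -0.10   -0.08   -0.13]
  [ -0.04    0.94   -0.06   -0.12   -0.01   -0.11]
  [ -0.12   -0.10    0.92   -0.04   -0.05   -0.04]
  [ -0.12   -0.12   -0.08    0.90   -0.13   -0.06]
  [ -0.13   -0.01   -0.01   -0.06    0.88   -0.12]
  [ -0.06   -0.01   -0.07   -0.04   -0.12    0.94]
Leontief inverse L = M⁻¹:
  [  1.2194    0.1397    0.0833    0.1793    0.1740    0.2222]
  [  0.1124    1.1100    0.1054    0.1780    0.0785    0.1713]
  [  0.1991    0.1522    1.1225    0.1050    0.1147    0.1145]
  [  0.2355    0.1912    0.1389    1.1917    0.2302    0.1663]
  [  0.2177    0.0544    0.0497    0.1229    1.2051    0.2003]
  [  0.1317    0.0471    0.1023    0.0876    0.1841    1.1210]
Total output x = L · d:
  x_0 = 1.2194·37 + 0.1397·34 + 0.0833·25 + 0.1793·16 + 0.1740·50 + 0.2222·96 = 84.8447
  x_1 = 0.1124·37 + 1.1100·34 + 0.1054·25 + 0.1780·16 + 0.0785·50 + 0.1713·96 = 67.7502
  x_2 = 0.1991·37 + 0.1522·34 + 1.1225·25 + 0.1050·16 + 0.1147·50 + 0.1145·96 = 59.0057
  x_3 = 0.2355·37 + 0.1912·34 + 0.1389·25 + 1.1917·16 + 0.2302·50 + 0.1663·96 = 65.2268
  x_4 = 0.2177·37 + 0.0544·34 + 0.0497·25 + 0.1229·16 + 1.2051·50 + 0.2003·96 = 92.5926
  x_5 = 0.1317·37 + 0.0471·34 + 0.1023·25 + 0.0876·16 + 0.1841·50 + 1.1210·96 = 127.2540

84.8447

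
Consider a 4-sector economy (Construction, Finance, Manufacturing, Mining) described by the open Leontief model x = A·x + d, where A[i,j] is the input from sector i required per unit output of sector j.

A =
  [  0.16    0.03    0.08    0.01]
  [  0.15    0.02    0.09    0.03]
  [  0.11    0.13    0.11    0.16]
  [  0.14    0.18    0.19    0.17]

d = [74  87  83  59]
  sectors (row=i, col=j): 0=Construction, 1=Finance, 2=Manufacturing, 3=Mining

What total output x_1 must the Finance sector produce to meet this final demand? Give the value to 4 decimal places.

Form M = I − A:
  [  0.84   -0.03   -0.08   -0.01]
  [ -0.15    0.98   -0.09   -0.03]
  [ -0.11   -0.13    0.89   -0.16]
  [ -0.14   -0.18   -0.19    0.83]
Leontief inverse L = M⁻¹:
  [  1.2247    0.0616    0.1251    0.0411]
  [  0.2188    1.0584    0.1412    0.0681]
  [  0.2388    0.2142    1.2192    0.2456]
  [  0.3087    0.2889    0.3308    1.2828]
Total output x = L · d:
  x_0 = 1.2247·74 + 0.0616·87 + 0.1251·83 + 0.0411·59 = 108.7984
  x_1 = 0.2188·74 + 1.0584·87 + 0.1412·83 + 0.0681·59 = 124.0126
  x_2 = 0.2388·74 + 0.2142·87 + 1.2192·83 + 0.2456·59 = 151.9877
  x_3 = 0.3087·74 + 0.2889·87 + 0.3308·83 + 1.2828·59 = 151.1225

124.0126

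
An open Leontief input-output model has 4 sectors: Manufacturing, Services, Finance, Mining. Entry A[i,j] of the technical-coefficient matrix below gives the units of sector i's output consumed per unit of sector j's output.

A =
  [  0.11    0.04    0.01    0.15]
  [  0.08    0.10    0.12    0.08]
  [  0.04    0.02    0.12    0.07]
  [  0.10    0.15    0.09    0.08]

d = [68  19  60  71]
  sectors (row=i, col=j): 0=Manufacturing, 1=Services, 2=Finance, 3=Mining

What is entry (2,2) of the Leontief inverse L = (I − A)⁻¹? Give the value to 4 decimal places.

Form M = I − A:
  [  0.89   -0.04   -0.01   -0.15]
  [ -0.08    0.90   -0.12   -0.08]
  [ -0.04   -0.02    0.88   -0.07]
  [ -0.10   -0.15   -0.09    0.92]
Leontief inverse L = M⁻¹:
  [  1.1557    0.0856    0.0452    0.1993]
  [  0.1253    1.1426    0.1708    0.1328]
  [  0.0675    0.0458    1.1539    0.1028]
  [  0.1527    0.2001    0.1456    1.1403]
Total output x = L · d:
  x_0 = 1.1557·68 + 0.0856·19 + 0.0452·60 + 0.1993·71 = 97.0772
  x_1 = 0.1253·68 + 1.1426·19 + 0.1708·60 + 0.1328·71 = 49.9066
  x_2 = 0.0675·68 + 0.0458·19 + 1.1539·60 + 0.1028·71 = 81.9921
  x_3 = 0.1527·68 + 0.2001·19 + 0.1456·60 + 1.1403·71 = 103.8837

L[2,2] = 1.1539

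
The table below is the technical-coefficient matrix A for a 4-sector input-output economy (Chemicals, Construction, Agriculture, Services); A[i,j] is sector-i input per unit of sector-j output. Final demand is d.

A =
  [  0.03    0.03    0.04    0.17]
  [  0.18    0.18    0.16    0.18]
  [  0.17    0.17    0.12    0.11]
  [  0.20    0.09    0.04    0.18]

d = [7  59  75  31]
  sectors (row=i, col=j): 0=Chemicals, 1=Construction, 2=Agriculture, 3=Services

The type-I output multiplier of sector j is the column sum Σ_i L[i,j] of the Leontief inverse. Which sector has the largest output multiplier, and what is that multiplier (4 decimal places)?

Services (2.3097)

Form M = I − A:
  [  0.97   -0.03   -0.04   -0.17]
  [ -0.18    0.82   -0.16   -0.18]
  [ -0.17   -0.17    0.88   -0.11]
  [ -0.20   -0.09   -0.04    0.82]
Leontief inverse L = M⁻¹:
  [  1.1141    0.0855    0.0780    0.2602]
  [  0.3813    1.3363    0.2789    0.4098]
  [  0.3301    0.2974    1.2190    0.2972]
  [  0.3297    0.1820    0.1091    1.3425]
Total output x = L · d:
  x_0 = 1.1141·7 + 0.0855·59 + 0.0780·75 + 0.2602·31 = 26.7603
  x_1 = 0.3813·7 + 1.3363·59 + 0.2789·75 + 0.4098·31 = 115.1319
  x_2 = 0.3301·7 + 0.2974·59 + 1.2190·75 + 0.2972·31 = 120.4940
  x_3 = 0.3297·7 + 0.1820·59 + 0.1091·75 + 1.3425·31 = 62.8460
Output multipliers (column sums of L):
  Chemicals: 2.1553
  Construction: 1.9012
  Agriculture: 1.6850
  Services: 2.3097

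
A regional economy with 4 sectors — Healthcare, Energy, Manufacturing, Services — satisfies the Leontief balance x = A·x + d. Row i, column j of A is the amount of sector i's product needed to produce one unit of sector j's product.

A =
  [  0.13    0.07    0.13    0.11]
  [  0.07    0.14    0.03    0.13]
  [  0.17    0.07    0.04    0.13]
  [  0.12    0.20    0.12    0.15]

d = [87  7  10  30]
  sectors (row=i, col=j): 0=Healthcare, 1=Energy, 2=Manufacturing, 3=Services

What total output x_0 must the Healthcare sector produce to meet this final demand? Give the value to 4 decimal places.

116.7389

Form M = I − A:
  [  0.87   -0.07   -0.13   -0.11]
  [ -0.07    0.86   -0.03   -0.13]
  [ -0.17   -0.07    0.96   -0.13]
  [ -0.12   -0.20   -0.12    0.85]
Leontief inverse L = M⁻¹:
  [  1.2314    0.1665    0.1989    0.2152]
  [  0.1464    1.2330    0.0859    0.2207]
  [  0.2619    0.1650    1.1109    0.2290]
  [  0.2453    0.3369    0.2051    1.2911]
Total output x = L · d:
  x_0 = 1.2314·87 + 0.1665·7 + 0.1989·10 + 0.2152·30 = 116.7389
  x_1 = 0.1464·87 + 1.2330·7 + 0.0859·10 + 0.2207·30 = 28.8514
  x_2 = 0.2619·87 + 0.1650·7 + 1.1109·10 + 0.2290·30 = 41.9249
  x_3 = 0.2453·87 + 0.3369·7 + 0.2051·10 + 1.2911·30 = 64.4823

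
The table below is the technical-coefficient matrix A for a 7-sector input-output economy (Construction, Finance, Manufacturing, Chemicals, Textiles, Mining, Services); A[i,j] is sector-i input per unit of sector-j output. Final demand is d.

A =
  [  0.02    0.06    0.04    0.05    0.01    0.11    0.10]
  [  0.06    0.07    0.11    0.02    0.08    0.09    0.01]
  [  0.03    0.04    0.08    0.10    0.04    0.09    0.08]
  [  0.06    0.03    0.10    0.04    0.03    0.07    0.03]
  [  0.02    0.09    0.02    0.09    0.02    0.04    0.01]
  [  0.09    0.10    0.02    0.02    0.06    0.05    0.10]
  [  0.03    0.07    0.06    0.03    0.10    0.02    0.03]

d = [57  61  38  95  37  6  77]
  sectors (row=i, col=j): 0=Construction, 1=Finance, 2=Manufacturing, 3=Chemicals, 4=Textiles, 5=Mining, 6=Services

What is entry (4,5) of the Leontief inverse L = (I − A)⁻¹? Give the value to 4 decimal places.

L[4,5] = 0.0746

Form M = I − A:
  [  0.98   -0.06   -0.04   -0.05   -0.01   -0.11   -0.10]
  [ -0.06    0.93   -0.11   -0.02   -0.08   -0.09   -0.01]
  [ -0.03   -0.04    0.92   -0.10   -0.04   -0.09   -0.08]
  [ -0.06   -0.03   -0.10    0.96   -0.03   -0.07   -0.03]
  [ -0.02   -0.09   -0.02   -0.09    0.98   -0.04   -0.01]
  [ -0.09   -0.10   -0.02   -0.02   -0.06    0.95   -0.10]
  [ -0.03   -0.07   -0.06   -0.03   -0.10   -0.02    0.97]
Leontief inverse L = M⁻¹:
  [  1.0528    0.1047    0.0798    0.0771    0.0478    0.1499    0.1345]
  [  0.0938    1.1200    0.1534    0.0595    0.1144    0.1418    0.0515]
  [  0.0664    0.0888    1.1279    0.1368    0.0789    0.1389    0.1201]
  [  0.0876    0.0688    0.1366    1.0718    0.0586    0.1124    0.0663]
  [  0.0450    0.1204    0.0548    0.1110    1.0442    0.0746    0.0323]
  [  0.1213    0.1500    0.0637    0.0524    0.0987    1.0978    0.1351]
  [  0.0533    0.1072    0.0945    0.0608    0.1261    0.0573    1.0544]
Total output x = L · d:
  x_0 = 1.0528·57 + 0.1047·61 + 0.0798·38 + 0.0771·95 + 0.0478·37 + 0.1499·6 + 0.1345·77 = 89.7858
  x_1 = 0.0938·57 + 1.1200·61 + 0.1534·38 + 0.0595·95 + 0.1144·37 + 0.1418·6 + 0.0515·77 = 94.2018
  x_2 = 0.0664·57 + 0.0888·61 + 1.1279·38 + 0.1368·95 + 0.0789·37 + 0.1389·6 + 0.1201·77 = 78.0680
  x_3 = 0.0876·57 + 0.0688·61 + 0.1366·38 + 1.0718·95 + 0.0586·37 + 0.1124·6 + 0.0663·77 = 124.1514
  x_4 = 0.0450·57 + 0.1204·61 + 0.0548·38 + 0.1110·95 + 1.0442·37 + 0.0746·6 + 0.0323·77 = 64.1069
  x_5 = 0.1213·57 + 0.1500·61 + 0.0637·38 + 0.0524·95 + 0.0987·37 + 1.0978·6 + 0.1351·77 = 44.1116
  x_6 = 0.0533·57 + 0.1072·61 + 0.0945·38 + 0.0608·95 + 0.1261·37 + 0.0573·6 + 1.0544·77 = 105.1436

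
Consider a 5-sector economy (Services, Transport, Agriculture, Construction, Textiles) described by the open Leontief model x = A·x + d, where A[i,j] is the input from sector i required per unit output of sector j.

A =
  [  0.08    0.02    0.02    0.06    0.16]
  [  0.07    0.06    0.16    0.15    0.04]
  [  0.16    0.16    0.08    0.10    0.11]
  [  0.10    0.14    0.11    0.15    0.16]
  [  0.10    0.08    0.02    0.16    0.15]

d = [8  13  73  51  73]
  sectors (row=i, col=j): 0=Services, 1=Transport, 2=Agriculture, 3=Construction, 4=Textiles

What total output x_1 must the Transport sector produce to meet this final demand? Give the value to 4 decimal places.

Form M = I − A:
  [  0.92   -0.02   -0.02   -0.06   -0.16]
  [ -0.07    0.94   -0.16   -0.15   -0.04]
  [ -0.16   -0.16    0.92   -0.10   -0.11]
  [ -0.10   -0.14   -0.11    0.85   -0.16]
  [ -0.10   -0.08   -0.02   -0.16    0.85]
Leontief inverse L = M⁻¹:
  [  1.1480    0.0793    0.0623    0.1506    0.2562]
  [  0.1803    1.1655    0.2438    0.2797    0.1730]
  [  0.2814    0.2668    1.1758    0.2553    0.2657]
  [  0.2395    0.2689    0.2183    1.3298    0.3363]
  [  0.2037    0.1759    0.0990    0.3004    1.2925]
Total output x = L · d:
  x_0 = 1.1480·8 + 0.0793·13 + 0.0623·73 + 0.1506·51 + 0.2562·73 = 41.1505
  x_1 = 0.1803·8 + 1.1655·13 + 0.2438·73 + 0.2797·51 + 0.1730·73 = 61.2829
  x_2 = 0.2814·8 + 0.2668·13 + 1.1758·73 + 0.2553·51 + 0.2657·73 = 123.9683
  x_3 = 0.2395·8 + 0.2689·13 + 0.2183·73 + 1.3298·51 + 0.3363·73 = 113.7194
  x_4 = 0.2037·8 + 0.1759·13 + 0.0990·73 + 0.3004·51 + 1.2925·73 = 120.8143

61.2829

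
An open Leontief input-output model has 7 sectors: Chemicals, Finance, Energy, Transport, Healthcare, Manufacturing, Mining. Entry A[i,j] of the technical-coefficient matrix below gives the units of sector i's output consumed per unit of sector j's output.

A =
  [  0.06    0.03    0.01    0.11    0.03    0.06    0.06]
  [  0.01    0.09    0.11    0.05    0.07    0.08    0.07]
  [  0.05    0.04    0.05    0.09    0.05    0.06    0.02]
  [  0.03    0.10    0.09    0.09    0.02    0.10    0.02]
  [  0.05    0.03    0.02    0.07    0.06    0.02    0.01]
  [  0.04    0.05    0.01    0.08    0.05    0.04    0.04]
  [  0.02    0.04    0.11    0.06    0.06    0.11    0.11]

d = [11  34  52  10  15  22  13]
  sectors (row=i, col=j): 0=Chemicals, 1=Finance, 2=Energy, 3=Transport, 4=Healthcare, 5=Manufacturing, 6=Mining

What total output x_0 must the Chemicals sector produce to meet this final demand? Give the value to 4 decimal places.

Form M = I − A:
  [  0.94   -0.03   -0.01   -0.11   -0.03   -0.06   -0.06]
  [ -0.01    0.91   -0.11   -0.05   -0.07   -0.08   -0.07]
  [ -0.05   -0.04    0.95   -0.09   -0.05   -0.06   -0.02]
  [ -0.03   -0.10   -0.09    0.91   -0.02   -0.10   -0.02]
  [ -0.05   -0.03   -0.02   -0.07    0.94   -0.02   -0.01]
  [ -0.04   -0.05   -0.01   -0.08   -0.05    0.96   -0.04]
  [ -0.02   -0.04   -0.11   -0.06   -0.06   -0.11    0.89]
Leontief inverse L = M⁻¹:
  [  1.0814    0.0665    0.0466    0.1582    0.0564    0.1038    0.0880]
  [  0.0377    1.1347    0.1580    0.1096    0.1102    0.1325    0.1050]
  [  0.0720    0.0750    1.0828    0.1374    0.0765    0.0993    0.0435]
  [  0.0558    0.1463    0.1350    1.1480    0.0556    0.1508    0.0515]
  [  0.0662    0.0549    0.0432    0.1042    1.0788    0.0478    0.0264]
  [  0.0580    0.0813    0.0416    0.1200    0.0739    1.0759    0.0631]
  [  0.0503    0.0854    0.1591    0.1247    0.1013    0.1669    1.1487]
Total output x = L · d:
  x_0 = 1.0814·11 + 0.0665·34 + 0.0466·52 + 0.1582·10 + 0.0564·15 + 0.1038·22 + 0.0880·13 = 22.4339
  x_1 = 0.0377·11 + 1.1347·34 + 0.1580·52 + 0.1096·10 + 0.1102·15 + 0.1325·22 + 0.1050·13 = 54.2402
  x_2 = 0.0720·11 + 0.0750·34 + 1.0828·52 + 0.1374·10 + 0.0765·15 + 0.0993·22 + 0.0435·13 = 64.9155
  x_3 = 0.0558·11 + 0.1463·34 + 0.1350·52 + 1.1480·10 + 0.0556·15 + 0.1508·22 + 0.0515·13 = 28.9086
  x_4 = 0.0662·11 + 0.0549·34 + 0.0432·52 + 0.1042·10 + 1.0788·15 + 0.0478·22 + 0.0264·13 = 23.4565
  x_5 = 0.0580·11 + 0.0813·34 + 0.0416·52 + 0.1200·10 + 0.0739·15 + 1.0759·22 + 0.0631·13 = 32.3626
  x_6 = 0.0503·11 + 0.0854·34 + 0.1591·52 + 0.1247·10 + 0.1013·15 + 0.1669·22 + 1.1487·13 = 33.1020

22.4339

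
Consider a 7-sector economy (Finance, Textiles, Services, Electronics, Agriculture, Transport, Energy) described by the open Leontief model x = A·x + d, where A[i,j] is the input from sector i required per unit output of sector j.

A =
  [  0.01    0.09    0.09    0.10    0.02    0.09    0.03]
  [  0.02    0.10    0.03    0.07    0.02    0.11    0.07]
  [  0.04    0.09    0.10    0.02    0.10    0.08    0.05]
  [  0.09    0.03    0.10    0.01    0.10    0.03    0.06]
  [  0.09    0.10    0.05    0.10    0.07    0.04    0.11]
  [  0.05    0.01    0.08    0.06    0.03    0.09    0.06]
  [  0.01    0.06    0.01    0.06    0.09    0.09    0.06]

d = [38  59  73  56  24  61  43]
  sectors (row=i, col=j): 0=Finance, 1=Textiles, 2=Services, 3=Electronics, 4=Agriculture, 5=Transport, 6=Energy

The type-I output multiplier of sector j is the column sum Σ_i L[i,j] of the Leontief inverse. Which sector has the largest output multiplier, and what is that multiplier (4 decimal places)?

Form M = I − A:
  [  0.99   -0.09   -0.09   -0.10   -0.02   -0.09   -0.03]
  [ -0.02    0.90   -0.03   -0.07   -0.02   -0.11   -0.07]
  [ -0.04   -0.09    0.90   -0.02   -0.10   -0.08   -0.05]
  [ -0.09   -0.03   -0.10    0.99   -0.10   -0.03   -0.06]
  [ -0.09   -0.10   -0.05   -0.10    0.93   -0.04   -0.11]
  [ -0.05   -0.01   -0.08   -0.06   -0.03    0.91   -0.06]
  [ -0.01   -0.06   -0.01   -0.06   -0.09   -0.09    0.94]
Leontief inverse L = M⁻¹:
  [  1.0457    0.1378    0.1424    0.1388    0.0679    0.1478    0.0774]
  [  0.0516    1.1440    0.0753    0.1111    0.0624    0.1679    0.1160]
  [  0.0787    0.1514    1.1548    0.0728    0.1521    0.1473    0.1071]
  [  0.1231    0.0873    0.1501    1.0586    0.1479    0.0881    0.1089]
  [  0.1328    0.1682    0.1116    0.1593    1.1313    0.1153    0.1726]
  [  0.0803    0.0515    0.1271    0.0970    0.0735    1.1406    0.1008]
  [  0.0435    0.1027    0.0510    0.1015    0.1311    0.1397    1.1063]
Total output x = L · d:
  x_0 = 1.0457·38 + 0.1378·59 + 0.1424·73 + 0.1388·56 + 0.0679·24 + 0.1478·61 + 0.0774·43 = 80.0037
  x_1 = 0.0516·38 + 1.1440·59 + 0.0753·73 + 0.1111·56 + 0.0624·24 + 0.1679·61 + 0.1160·43 = 97.9044
  x_2 = 0.0787·38 + 0.1514·59 + 1.1548·73 + 0.0728·56 + 0.1521·24 + 0.1473·61 + 0.1071·43 = 117.5401
  x_3 = 0.1231·38 + 0.0873·59 + 0.1501·73 + 1.0586·56 + 0.1479·24 + 0.0881·61 + 0.1089·43 = 93.6692
  x_4 = 0.1328·38 + 0.1682·59 + 0.1116·73 + 0.1593·56 + 1.1313·24 + 0.1153·61 + 0.1726·43 = 73.6491
  x_5 = 0.0803·38 + 0.0515·59 + 0.1271·73 + 0.0970·56 + 0.0735·24 + 1.1406·61 + 0.1008·43 = 96.4768
  x_6 = 0.0435·38 + 0.1027·59 + 0.0510·73 + 0.1015·56 + 0.1311·24 + 0.1397·61 + 1.1063·43 = 76.3630
Output multipliers (column sums of L):
  Finance: 1.5556
  Textiles: 1.8430
  Services: 1.8124
  Electronics: 1.7390
  Agriculture: 1.7662
  Transport: 1.9468
  Energy: 1.7891

Transport (1.9468)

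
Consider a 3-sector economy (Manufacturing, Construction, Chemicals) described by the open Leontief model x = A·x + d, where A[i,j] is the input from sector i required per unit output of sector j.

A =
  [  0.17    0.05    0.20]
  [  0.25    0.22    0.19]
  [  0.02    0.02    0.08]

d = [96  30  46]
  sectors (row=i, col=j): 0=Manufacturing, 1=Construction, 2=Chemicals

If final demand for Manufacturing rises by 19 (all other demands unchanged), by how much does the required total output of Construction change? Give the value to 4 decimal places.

Form M = I − A:
  [  0.83   -0.05   -0.20]
  [ -0.25    0.78   -0.19]
  [ -0.02   -0.02    0.92]
Leontief inverse L = M⁻¹:
  [  1.2379    0.0867    0.2870]
  [  0.4054    1.3173    0.3602]
  [  0.0357    0.0305    1.1010]
Total output x = L · d:
  x_0 = 1.2379·96 + 0.0867·30 + 0.2870·46 = 134.6373
  x_1 = 0.4054·96 + 1.3173·30 + 0.3602·46 = 95.0101
  x_2 = 0.0357·96 + 0.0305·30 + 1.1010·46 = 54.9923
Δx_1 = L[1,0] · Δd_0 = 0.4054 · 19 = 7.7035

7.7035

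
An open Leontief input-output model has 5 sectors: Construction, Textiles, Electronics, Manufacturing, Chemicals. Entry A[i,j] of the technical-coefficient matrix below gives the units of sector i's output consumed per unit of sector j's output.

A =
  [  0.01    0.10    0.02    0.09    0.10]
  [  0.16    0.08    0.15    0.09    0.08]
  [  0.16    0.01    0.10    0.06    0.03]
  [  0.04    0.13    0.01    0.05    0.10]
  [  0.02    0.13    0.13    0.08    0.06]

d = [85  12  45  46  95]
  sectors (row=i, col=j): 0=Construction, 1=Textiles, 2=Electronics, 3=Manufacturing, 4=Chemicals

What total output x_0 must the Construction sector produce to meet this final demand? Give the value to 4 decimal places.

114.1412

Form M = I − A:
  [  0.99   -0.10   -0.02   -0.09   -0.10]
  [ -0.16    0.92   -0.15   -0.09   -0.08]
  [ -0.16   -0.01    0.90   -0.06   -0.03]
  [ -0.04   -0.13   -0.01    0.95   -0.10]
  [ -0.02   -0.13   -0.13   -0.08    0.94]
Leontief inverse L = M⁻¹:
  [  1.0546    0.1539    0.0710    0.1309    0.1415]
  [  0.2322    1.1577    0.2211    0.1580    0.1471]
  [  0.1989    0.0588    1.1371    0.1024    0.0733]
  [  0.0877    0.1852    0.0657    1.0947    0.1437]
  [  0.0895    0.1873    0.1949    0.1320    1.1096]
Total output x = L · d:
  x_0 = 1.0546·85 + 0.1539·12 + 0.0710·45 + 0.1309·46 + 0.1415·95 = 114.1412
  x_1 = 0.2322·85 + 1.1577·12 + 0.2211·45 + 0.1580·46 + 0.1471·95 = 64.8234
  x_2 = 0.1989·85 + 0.0588·12 + 1.1371·45 + 0.1024·46 + 0.0733·95 = 80.4583
  x_3 = 0.0877·85 + 0.1852·12 + 0.0657·45 + 1.0947·46 + 0.1437·95 = 76.6400
  x_4 = 0.0895·85 + 0.1873·12 + 0.1949·45 + 0.1320·46 + 1.1096·95 = 130.1071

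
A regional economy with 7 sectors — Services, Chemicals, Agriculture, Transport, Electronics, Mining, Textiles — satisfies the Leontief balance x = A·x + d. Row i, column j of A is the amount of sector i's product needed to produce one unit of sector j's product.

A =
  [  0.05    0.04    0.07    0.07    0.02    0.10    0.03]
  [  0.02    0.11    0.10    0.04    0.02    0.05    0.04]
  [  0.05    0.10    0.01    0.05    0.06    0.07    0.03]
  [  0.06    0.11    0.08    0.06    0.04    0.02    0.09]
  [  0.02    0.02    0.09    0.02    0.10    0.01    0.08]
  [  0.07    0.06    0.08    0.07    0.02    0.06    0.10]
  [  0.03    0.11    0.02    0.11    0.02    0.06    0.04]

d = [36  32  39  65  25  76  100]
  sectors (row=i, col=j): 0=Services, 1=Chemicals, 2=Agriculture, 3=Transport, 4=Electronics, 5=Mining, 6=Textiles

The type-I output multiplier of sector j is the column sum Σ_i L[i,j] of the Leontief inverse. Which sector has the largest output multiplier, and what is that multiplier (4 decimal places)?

Form M = I − A:
  [  0.95   -0.04   -0.07   -0.07   -0.02   -0.10   -0.03]
  [ -0.02    0.89   -0.10   -0.04   -0.02   -0.05   -0.04]
  [ -0.05   -0.10    0.99   -0.05   -0.06   -0.07   -0.03]
  [ -0.06   -0.11   -0.08    0.94   -0.04   -0.02   -0.09]
  [ -0.02   -0.02   -0.09   -0.02    0.90   -0.01   -0.08]
  [ -0.07   -0.06   -0.08   -0.07   -0.02    0.94   -0.10]
  [ -0.03   -0.11   -0.02   -0.11   -0.02   -0.06    0.96]
Leontief inverse L = M⁻¹:
  [  1.0804    0.0932    0.1109    0.1094    0.0429    0.1353    0.0690]
  [  0.0462    1.1666    0.1395    0.0763    0.0432    0.0842    0.0739]
  [  0.0754    0.1494    1.0545    0.0852    0.0828    0.1015    0.0670]
  [  0.0903    0.1768    0.1273    1.1060    0.0678    0.0610    0.1299]
  [  0.0409    0.0633    0.1211    0.0518    1.1271    0.0369    0.1103]
  [  0.1036    0.1266    0.1260    0.1196    0.0465    1.1031    0.1424]
  [  0.0583    0.1692    0.0664    0.1492    0.0422    0.0927    1.0798]
Total output x = L · d:
  x_0 = 1.0804·36 + 0.0932·32 + 0.1109·39 + 0.1094·65 + 0.0429·25 + 0.1353·76 + 0.0690·100 = 71.5695
  x_1 = 0.0462·36 + 1.1666·32 + 0.1395·39 + 0.0763·65 + 0.0432·25 + 0.0842·76 + 0.0739·100 = 64.2602
  x_2 = 0.0754·36 + 0.1494·32 + 1.0545·39 + 0.0852·65 + 0.0828·25 + 0.1015·76 + 0.0670·100 = 70.6378
  x_3 = 0.0903·36 + 0.1768·32 + 0.1273·39 + 1.1060·65 + 0.0678·25 + 0.0610·76 + 0.1299·100 = 105.0865
  x_4 = 0.0409·36 + 0.0633·32 + 0.1211·39 + 0.0518·65 + 1.1271·25 + 0.0369·76 + 0.1103·100 = 53.6035
  x_5 = 0.1036·36 + 0.1266·32 + 0.1260·39 + 0.1196·65 + 0.0465·25 + 1.1031·76 + 0.1424·100 = 119.7154
  x_6 = 0.0583·36 + 0.1692·32 + 0.0664·39 + 0.1492·65 + 0.0422·25 + 0.0927·76 + 1.0798·100 = 135.8781
Output multipliers (column sums of L):
  Services: 1.4950
  Chemicals: 1.9449
  Agriculture: 1.7458
  Transport: 1.6976
  Electronics: 1.4524
  Mining: 1.6147
  Textiles: 1.6724

Chemicals (1.9449)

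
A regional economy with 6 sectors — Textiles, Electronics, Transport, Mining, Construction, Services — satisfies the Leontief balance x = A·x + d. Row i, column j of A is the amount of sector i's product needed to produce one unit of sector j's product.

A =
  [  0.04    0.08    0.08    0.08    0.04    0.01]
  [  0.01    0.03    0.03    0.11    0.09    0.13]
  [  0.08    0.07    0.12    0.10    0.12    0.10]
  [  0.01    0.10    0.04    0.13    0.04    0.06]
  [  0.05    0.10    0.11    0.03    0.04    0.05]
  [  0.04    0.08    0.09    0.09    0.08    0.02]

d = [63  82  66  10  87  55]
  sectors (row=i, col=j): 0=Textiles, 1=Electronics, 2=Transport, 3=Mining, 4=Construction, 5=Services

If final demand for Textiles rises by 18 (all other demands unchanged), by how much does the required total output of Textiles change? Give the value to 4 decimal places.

Form M = I − A:
  [  0.96   -0.08   -0.08   -0.08   -0.04   -0.01]
  [ -0.01    0.97   -0.03   -0.11   -0.09   -0.13]
  [ -0.08   -0.07    0.88   -0.10   -0.12   -0.10]
  [ -0.01   -0.10   -0.04    0.87   -0.04   -0.06]
  [ -0.05   -0.10   -0.11   -0.03    0.96   -0.05]
  [ -0.04   -0.08   -0.09   -0.09   -0.08    0.98]
Leontief inverse L = M⁻¹:
  [  1.0609    0.1229    0.1222    0.1353    0.0810    0.0520]
  [  0.0341    1.0853    0.0822    0.1720    0.1348    0.1701]
  [  0.1206    0.1498    1.2019    0.1919    0.1911    0.1652]
  [  0.0298    0.1490    0.0835    1.1945    0.0842    0.1060]
  [  0.0770    0.1482    0.1627    0.0923    1.0912    0.0984]
  [  0.0662    0.1332    0.1430    0.1544    0.1287    1.0694]
Total output x = L · d:
  x_0 = 1.0609·63 + 0.1229·82 + 0.1222·66 + 0.1353·10 + 0.0810·87 + 0.0520·55 = 96.2438
  x_1 = 0.0341·63 + 1.0853·82 + 0.0822·66 + 0.1720·10 + 0.1348·87 + 0.1701·55 = 119.3676
  x_2 = 0.1206·63 + 0.1498·82 + 1.2019·66 + 0.1919·10 + 0.1911·87 + 0.1652·55 = 126.8353
  x_3 = 0.0298·63 + 0.1490·82 + 0.0835·66 + 1.1945·10 + 0.0842·87 + 0.1060·55 = 44.7100
  x_4 = 0.0770·63 + 0.1482·82 + 0.1627·66 + 0.0923·10 + 1.0912·87 + 0.0984·55 = 129.0064
  x_5 = 0.0662·63 + 0.1332·82 + 0.1430·66 + 0.1544·10 + 0.1287·87 + 1.0694·55 = 96.0804
Δx_0 = L[0,0] · Δd_0 = 1.0609 · 18 = 19.0967

19.0967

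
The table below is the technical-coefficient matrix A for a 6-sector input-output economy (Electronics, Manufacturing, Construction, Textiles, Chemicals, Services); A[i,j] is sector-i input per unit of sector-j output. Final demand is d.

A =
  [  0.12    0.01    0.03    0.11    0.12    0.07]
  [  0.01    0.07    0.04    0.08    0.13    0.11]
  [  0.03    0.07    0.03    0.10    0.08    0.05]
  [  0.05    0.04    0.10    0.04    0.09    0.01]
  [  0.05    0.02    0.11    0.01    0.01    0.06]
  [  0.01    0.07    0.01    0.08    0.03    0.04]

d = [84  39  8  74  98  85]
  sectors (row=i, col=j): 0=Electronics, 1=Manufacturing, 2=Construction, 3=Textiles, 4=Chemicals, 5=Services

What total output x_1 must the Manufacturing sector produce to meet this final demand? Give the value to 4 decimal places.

84.0402

Form M = I − A:
  [  0.88   -0.01   -0.03   -0.11   -0.12   -0.07]
  [ -0.01    0.93   -0.04   -0.08   -0.13   -0.11]
  [ -0.03   -0.07    0.97   -0.10   -0.08   -0.05]
  [ -0.05   -0.04   -0.10    0.96   -0.09   -0.01]
  [ -0.05   -0.02   -0.11   -0.01    0.99   -0.06]
  [ -0.01   -0.07   -0.01   -0.08   -0.03    0.96]
Leontief inverse L = M⁻¹:
  [  1.1588    0.0361    0.0734    0.1539    0.1683    0.1046]
  [  0.0332    1.1012    0.0793    0.1177    0.1701    0.1446]
  [  0.0526    0.0949    1.0645    0.1326    0.1193    0.0790]
  [  0.0738    0.0624    0.1302    1.0734    0.1264    0.0384]
  [  0.0672    0.0406    0.1269    0.0419    1.0401    0.0816]
  [  0.0233    0.0881    0.0325    0.1023    0.0584    1.0599]
Total output x = L · d:
  x_0 = 1.1588·84 + 0.0361·39 + 0.0734·8 + 0.1539·74 + 0.1683·98 + 0.1046·85 = 136.0989
  x_1 = 0.0332·84 + 1.1012·39 + 0.0793·8 + 0.1177·74 + 0.1701·98 + 0.1446·85 = 84.0402
  x_2 = 0.0526·84 + 0.0949·39 + 1.0645·8 + 0.1326·74 + 0.1193·98 + 0.0790·85 = 44.8556
  x_3 = 0.0738·84 + 0.0624·39 + 0.1302·8 + 1.0734·74 + 0.1264·98 + 0.0384·85 = 104.7517
  x_4 = 0.0672·84 + 0.0406·39 + 0.1269·8 + 0.0419·74 + 1.0401·98 + 0.0816·85 = 120.2119
  x_5 = 0.0233·84 + 0.0881·39 + 0.0325·8 + 0.1023·74 + 0.0584·98 + 1.0599·85 = 109.0405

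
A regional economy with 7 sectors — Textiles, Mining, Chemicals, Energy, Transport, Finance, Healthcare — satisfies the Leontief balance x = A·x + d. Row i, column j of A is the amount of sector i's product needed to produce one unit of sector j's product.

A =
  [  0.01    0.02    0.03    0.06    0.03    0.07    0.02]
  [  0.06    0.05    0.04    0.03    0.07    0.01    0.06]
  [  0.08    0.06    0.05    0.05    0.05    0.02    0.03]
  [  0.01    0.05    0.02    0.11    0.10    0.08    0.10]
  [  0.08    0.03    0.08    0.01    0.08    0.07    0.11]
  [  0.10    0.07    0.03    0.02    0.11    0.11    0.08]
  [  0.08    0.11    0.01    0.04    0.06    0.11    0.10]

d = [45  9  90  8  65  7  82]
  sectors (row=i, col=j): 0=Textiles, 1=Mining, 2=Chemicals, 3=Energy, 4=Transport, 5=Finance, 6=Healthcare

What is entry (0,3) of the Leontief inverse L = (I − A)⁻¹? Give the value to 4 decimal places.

L[0,3] = 0.0794

Form M = I − A:
  [  0.99   -0.02   -0.03   -0.06   -0.03   -0.07   -0.02]
  [ -0.06    0.95   -0.04   -0.03   -0.07   -0.01   -0.06]
  [ -0.08   -0.06    0.95   -0.05   -0.05   -0.02   -0.03]
  [ -0.01   -0.05   -0.02    0.89   -0.10   -0.08   -0.10]
  [ -0.08   -0.03   -0.08   -0.01    0.92   -0.07   -0.11]
  [ -0.10   -0.07   -0.03   -0.02   -0.11    0.89   -0.08]
  [ -0.08   -0.11   -0.01   -0.04   -0.06   -0.11    0.90]
Leontief inverse L = M⁻¹:
  [  1.0370    0.0446    0.0455    0.0794    0.0640    0.1018    0.0532]
  [  0.0921    1.0794    0.0609    0.0527    0.1061    0.0461    0.0990]
  [  0.1110    0.0888    1.0714    0.0760    0.0880    0.0560    0.0683]
  [  0.0635    0.1005    0.0507    1.1469    0.1655    0.1444    0.1703]
  [  0.1317    0.0762    0.1094    0.0406    1.1334    0.1270    0.1660]
  [  0.1574    0.1190    0.0643    0.0531    0.1734    1.1751    0.1451]
  [  0.1355    0.1610    0.0408    0.0745    0.1237    0.1738    1.1651]
Total output x = L · d:
  x_0 = 1.0370·45 + 0.0446·9 + 0.0455·90 + 0.0794·8 + 0.0640·65 + 0.1018·7 + 0.0532·82 = 61.0269
  x_1 = 0.0921·45 + 1.0794·9 + 0.0609·90 + 0.0527·8 + 0.1061·65 + 0.0461·7 + 0.0990·82 = 35.0962
  x_2 = 0.1110·45 + 0.0888·9 + 1.0714·90 + 0.0760·8 + 0.0880·65 + 0.0560·7 + 0.0683·82 = 114.5379
  x_3 = 0.0635·45 + 0.1005·9 + 0.0507·90 + 1.1469·8 + 0.1655·65 + 0.1444·7 + 0.1703·82 = 43.2294
  x_4 = 0.1317·45 + 0.0762·9 + 0.1094·90 + 0.0406·8 + 1.1334·65 + 0.1270·7 + 0.1660·82 = 104.9580
  x_5 = 0.1574·45 + 0.1190·9 + 0.0643·90 + 0.0531·8 + 0.1734·65 + 1.1751·7 + 0.1451·82 = 45.7689
  x_6 = 0.1355·45 + 0.1610·9 + 0.0408·90 + 0.0745·8 + 0.1237·65 + 0.1738·7 + 1.1651·82 = 116.6104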